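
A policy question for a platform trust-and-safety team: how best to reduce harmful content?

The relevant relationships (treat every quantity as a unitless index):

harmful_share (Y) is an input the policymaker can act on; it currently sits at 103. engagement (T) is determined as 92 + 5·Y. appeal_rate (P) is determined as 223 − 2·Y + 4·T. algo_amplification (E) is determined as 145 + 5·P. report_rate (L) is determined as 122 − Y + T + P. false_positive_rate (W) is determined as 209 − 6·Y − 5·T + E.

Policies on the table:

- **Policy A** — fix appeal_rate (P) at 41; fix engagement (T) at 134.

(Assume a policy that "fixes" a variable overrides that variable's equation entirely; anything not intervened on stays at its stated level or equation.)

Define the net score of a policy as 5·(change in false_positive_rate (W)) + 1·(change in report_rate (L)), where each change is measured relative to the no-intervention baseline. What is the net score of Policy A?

Baseline:
  Y = 103
  T = 92 + 5·103 = 607
  P = 223 − 2·103 + 4·607 = 2445
  E = 145 + 5·2445 = 12370
  L = 122 − 103 + 607 + 2445 = 3071
  W = 209 − 6·103 − 5·607 + 12370 = 8926
Policy A (P := 41, T := 134):
  Y = 103
  T = 134
  P = 41
  E = 145 + 5·41 = 350
  L = 122 − 103 + 134 + 41 = 194
  W = 209 − 6·103 − 5·134 + 350 = -729
ΔW = -729 − 8926 = -9655; ΔL = 194 − 3071 = -2877
Score = 5·(-9655) + 1·(-2877) = -51152

-51152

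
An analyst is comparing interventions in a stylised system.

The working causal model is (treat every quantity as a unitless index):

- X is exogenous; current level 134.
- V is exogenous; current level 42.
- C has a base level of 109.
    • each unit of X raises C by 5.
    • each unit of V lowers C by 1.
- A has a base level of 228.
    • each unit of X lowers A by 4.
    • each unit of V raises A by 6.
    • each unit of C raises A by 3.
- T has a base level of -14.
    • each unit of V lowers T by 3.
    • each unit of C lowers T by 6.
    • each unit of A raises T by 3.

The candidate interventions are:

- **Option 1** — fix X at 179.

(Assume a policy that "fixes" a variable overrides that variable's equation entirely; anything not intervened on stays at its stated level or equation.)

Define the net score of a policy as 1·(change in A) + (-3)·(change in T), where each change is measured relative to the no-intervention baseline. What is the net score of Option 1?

90

Baseline:
  X = 134
  V = 42
  C = 109 + 5·134 − 42 = 737
  A = 228 − 4·134 + 6·42 + 3·737 = 2155
  T = -14 − 3·42 − 6·737 + 3·2155 = 1903
Option 1 (X := 179):
  X = 179
  V = 42
  C = 109 + 5·179 − 42 = 962
  A = 228 − 4·179 + 6·42 + 3·962 = 2650
  T = -14 − 3·42 − 6·962 + 3·2650 = 2038
ΔA = 2650 − 2155 = 495; ΔT = 2038 − 1903 = 135
Score = 1·495 + (-3)·135 = 90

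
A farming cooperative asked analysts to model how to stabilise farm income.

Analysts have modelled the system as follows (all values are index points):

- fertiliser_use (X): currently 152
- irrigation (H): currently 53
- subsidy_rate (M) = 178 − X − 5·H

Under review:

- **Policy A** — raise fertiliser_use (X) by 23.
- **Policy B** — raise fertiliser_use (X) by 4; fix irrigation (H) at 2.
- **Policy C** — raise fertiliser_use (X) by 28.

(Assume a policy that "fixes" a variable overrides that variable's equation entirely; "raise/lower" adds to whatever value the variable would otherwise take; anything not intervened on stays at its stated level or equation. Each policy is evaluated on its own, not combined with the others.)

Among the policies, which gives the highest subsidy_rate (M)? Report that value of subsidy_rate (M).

Policy A (X + 23):
  X = 152 + 23 = 175
  H = 53
  M = 178 − 175 − 5·53 = -262
Policy B (X + 4, H := 2):
  X = 152 + 4 = 156
  H = 2
  M = 178 − 156 − 5·2 = 12
Policy C (X + 28):
  X = 152 + 28 = 180
  H = 53
  M = 178 − 180 − 5·53 = -267
Comparing — Policy A: M=-262, Policy B: M=12, Policy C: M=-267. Highest is 12 (Policy B).

12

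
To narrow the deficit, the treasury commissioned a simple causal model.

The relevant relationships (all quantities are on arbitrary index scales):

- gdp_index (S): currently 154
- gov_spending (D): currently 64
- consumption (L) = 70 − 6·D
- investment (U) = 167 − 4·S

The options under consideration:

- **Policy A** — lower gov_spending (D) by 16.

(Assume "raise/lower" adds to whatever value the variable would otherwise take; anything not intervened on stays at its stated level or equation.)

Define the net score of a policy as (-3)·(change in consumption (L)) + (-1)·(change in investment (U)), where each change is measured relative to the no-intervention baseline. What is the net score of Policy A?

-288

Baseline:
  S = 154
  D = 64
  L = 70 − 6·64 = -314
  U = 167 − 4·154 = -449
Policy A (D − 16):
  S = 154
  D = 64 − 16 = 48
  L = 70 − 6·48 = -218
  U = 167 − 4·154 = -449
ΔL = -218 − (-314) = 96; ΔU = -449 − (-449) = 0
Score = (-3)·96 + (-1)·0 = -288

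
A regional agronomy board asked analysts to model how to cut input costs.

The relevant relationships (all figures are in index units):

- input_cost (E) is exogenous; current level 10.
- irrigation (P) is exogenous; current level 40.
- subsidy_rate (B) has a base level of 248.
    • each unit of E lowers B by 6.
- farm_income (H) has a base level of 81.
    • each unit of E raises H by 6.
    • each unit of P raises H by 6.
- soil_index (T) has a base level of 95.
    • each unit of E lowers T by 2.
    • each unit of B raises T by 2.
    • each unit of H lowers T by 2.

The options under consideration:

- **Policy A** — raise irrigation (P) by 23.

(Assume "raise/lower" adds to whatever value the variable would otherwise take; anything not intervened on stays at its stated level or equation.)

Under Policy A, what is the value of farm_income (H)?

Policy A (P + 23):
  E = 10
  P = 40 + 23 = 63
  H = 81 + 6·10 + 6·63 = 519

519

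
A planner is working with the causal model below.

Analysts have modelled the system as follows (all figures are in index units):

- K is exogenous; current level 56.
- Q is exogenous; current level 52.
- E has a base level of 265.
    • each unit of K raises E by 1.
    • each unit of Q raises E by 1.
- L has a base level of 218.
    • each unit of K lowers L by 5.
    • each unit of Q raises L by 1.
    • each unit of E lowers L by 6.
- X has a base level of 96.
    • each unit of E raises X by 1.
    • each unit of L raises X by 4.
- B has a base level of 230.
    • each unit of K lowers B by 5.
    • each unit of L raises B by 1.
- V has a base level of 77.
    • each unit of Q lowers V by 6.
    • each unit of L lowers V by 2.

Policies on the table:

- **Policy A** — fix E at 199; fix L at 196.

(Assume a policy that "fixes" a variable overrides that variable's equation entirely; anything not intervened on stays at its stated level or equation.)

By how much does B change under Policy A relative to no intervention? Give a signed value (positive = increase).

Baseline:
  K = 56
  Q = 52
  E = 265 + 56 + 52 = 373
  L = 218 − 5·56 + 52 − 6·373 = -2248
  B = 230 − 5·56 + (-2248) = -2298
Policy A (E := 199, L := 196):
  K = 56
  Q = 52
  E = 199
  L = 196
  B = 230 − 5·56 + 196 = 146
Change in B: 146 − (-2298) = 2444

2444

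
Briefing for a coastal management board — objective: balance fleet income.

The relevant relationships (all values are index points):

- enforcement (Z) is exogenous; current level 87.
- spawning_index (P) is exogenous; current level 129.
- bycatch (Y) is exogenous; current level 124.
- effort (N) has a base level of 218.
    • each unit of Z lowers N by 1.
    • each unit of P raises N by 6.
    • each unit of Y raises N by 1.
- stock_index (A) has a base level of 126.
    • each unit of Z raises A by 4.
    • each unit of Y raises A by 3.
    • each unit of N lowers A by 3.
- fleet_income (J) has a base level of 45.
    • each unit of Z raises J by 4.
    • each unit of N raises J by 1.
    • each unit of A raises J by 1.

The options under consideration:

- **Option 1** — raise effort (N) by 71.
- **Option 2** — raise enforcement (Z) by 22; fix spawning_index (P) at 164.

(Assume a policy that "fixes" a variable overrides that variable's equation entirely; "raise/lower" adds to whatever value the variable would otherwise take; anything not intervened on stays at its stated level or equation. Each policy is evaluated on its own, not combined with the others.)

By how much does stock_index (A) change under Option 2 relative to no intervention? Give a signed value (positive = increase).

-476

Baseline:
  Z = 87
  P = 129
  Y = 124
  N = 218 − 87 + 6·129 + 124 = 1029
  A = 126 + 4·87 + 3·124 − 3·1029 = -2241
Option 2 (Z + 22, P := 164):
  Z = 87 + 22 = 109
  P = 164
  Y = 124
  N = 218 − 109 + 6·164 + 124 = 1217
  A = 126 + 4·109 + 3·124 − 3·1217 = -2717
Change in A: -2717 − (-2241) = -476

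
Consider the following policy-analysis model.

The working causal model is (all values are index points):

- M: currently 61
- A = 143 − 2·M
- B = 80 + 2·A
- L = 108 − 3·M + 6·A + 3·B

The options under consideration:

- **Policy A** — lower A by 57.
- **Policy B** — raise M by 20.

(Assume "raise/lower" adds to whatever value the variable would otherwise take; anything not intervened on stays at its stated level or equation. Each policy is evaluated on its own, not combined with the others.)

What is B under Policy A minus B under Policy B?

Policy A (A − 57):
  M = 61
  A = 143 − 2·61 (−57 from intervention) = -36
  B = 80 + 2·(-36) = 8
Policy B (M + 20):
  M = 61 + 20 = 81
  A = 143 − 2·81 = -19
  B = 80 + 2·(-19) = 42
B: 8 − 42 = -34

-34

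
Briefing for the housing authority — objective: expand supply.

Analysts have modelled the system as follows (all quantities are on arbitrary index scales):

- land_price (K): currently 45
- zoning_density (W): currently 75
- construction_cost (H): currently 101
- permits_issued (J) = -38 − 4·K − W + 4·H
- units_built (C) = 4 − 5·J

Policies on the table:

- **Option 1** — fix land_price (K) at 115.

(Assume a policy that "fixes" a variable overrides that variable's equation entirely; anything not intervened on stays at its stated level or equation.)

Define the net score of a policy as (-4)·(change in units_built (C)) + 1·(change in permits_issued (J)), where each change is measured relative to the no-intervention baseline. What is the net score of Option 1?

-5880

Baseline:
  K = 45
  W = 75
  H = 101
  J = -38 − 4·45 − 75 + 4·101 = 111
  C = 4 − 5·111 = -551
Option 1 (K := 115):
  K = 115
  W = 75
  H = 101
  J = -38 − 4·115 − 75 + 4·101 = -169
  C = 4 − 5·(-169) = 849
ΔC = 849 − (-551) = 1400; ΔJ = -169 − 111 = -280
Score = (-4)·1400 + 1·(-280) = -5880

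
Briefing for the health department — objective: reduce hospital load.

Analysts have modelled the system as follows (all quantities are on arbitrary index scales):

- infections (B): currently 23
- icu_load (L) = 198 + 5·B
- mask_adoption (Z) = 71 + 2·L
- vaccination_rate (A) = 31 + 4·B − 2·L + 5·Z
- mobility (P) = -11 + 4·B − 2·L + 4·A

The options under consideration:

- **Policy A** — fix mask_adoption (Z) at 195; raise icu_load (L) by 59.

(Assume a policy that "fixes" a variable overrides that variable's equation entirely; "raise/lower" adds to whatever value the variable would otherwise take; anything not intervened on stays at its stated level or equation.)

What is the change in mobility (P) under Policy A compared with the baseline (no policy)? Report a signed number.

-10630

Baseline:
  B = 23
  L = 198 + 5·23 = 313
  Z = 71 + 2·313 = 697
  A = 31 + 4·23 − 2·313 + 5·697 = 2982
  P = -11 + 4·23 − 2·313 + 4·2982 = 11383
Policy A (Z := 195, L + 59):
  B = 23
  L = 198 + 5·23 (+59 from intervention) = 372
  Z = 195
  A = 31 + 4·23 − 2·372 + 5·195 = 354
  P = -11 + 4·23 − 2·372 + 4·354 = 753
Change in P: 753 − 11383 = -10630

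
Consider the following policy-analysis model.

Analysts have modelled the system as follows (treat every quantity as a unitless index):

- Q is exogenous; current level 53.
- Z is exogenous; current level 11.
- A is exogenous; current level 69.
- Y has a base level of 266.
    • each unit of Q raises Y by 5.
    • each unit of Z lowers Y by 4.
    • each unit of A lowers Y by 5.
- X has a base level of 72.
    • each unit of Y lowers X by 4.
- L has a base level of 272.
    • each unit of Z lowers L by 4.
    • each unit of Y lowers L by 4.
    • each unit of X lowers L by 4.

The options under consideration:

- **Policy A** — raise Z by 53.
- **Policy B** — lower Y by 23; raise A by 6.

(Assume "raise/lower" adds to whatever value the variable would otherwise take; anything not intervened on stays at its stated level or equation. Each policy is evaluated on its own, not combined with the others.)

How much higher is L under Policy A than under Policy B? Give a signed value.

Policy A (Z + 53):
  Q = 53
  Z = 11 + 53 = 64
  A = 69
  Y = 266 + 5·53 − 4·64 − 5·69 = -70
  X = 72 − 4·(-70) = 352
  L = 272 − 4·64 − 4·(-70) − 4·352 = -1112
Policy B (Y − 23, A + 6):
  Q = 53
  Z = 11
  A = 69 + 6 = 75
  Y = 266 + 5·53 − 4·11 − 5·75 (−23 from intervention) = 89
  X = 72 − 4·89 = -284
  L = 272 − 4·11 − 4·89 − 4·(-284) = 1008
L: -1112 − 1008 = -2120

-2120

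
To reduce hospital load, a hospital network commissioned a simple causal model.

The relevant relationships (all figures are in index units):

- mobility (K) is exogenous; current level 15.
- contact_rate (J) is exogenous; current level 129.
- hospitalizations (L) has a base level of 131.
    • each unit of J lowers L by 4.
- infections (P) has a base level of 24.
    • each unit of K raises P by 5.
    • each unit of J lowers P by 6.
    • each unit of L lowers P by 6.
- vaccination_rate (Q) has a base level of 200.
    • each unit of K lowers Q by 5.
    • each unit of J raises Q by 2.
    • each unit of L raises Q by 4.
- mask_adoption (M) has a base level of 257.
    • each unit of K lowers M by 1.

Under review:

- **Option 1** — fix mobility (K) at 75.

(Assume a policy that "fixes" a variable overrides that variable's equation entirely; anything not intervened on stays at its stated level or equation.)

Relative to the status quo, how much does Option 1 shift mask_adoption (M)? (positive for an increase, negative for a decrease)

Baseline:
  K = 15
  M = 257 − 15 = 242
Option 1 (K := 75):
  K = 75
  M = 257 − 75 = 182
Change in M: 182 − 242 = -60

-60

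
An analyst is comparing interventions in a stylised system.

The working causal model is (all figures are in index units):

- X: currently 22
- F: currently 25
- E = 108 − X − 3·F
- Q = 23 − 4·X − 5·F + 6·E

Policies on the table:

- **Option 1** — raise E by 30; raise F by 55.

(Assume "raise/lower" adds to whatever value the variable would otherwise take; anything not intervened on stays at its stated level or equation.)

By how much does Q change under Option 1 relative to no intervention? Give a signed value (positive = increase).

Baseline:
  X = 22
  F = 25
  E = 108 − 22 − 3·25 = 11
  Q = 23 − 4·22 − 5·25 + 6·11 = -124
Option 1 (E + 30, F + 55):
  X = 22
  F = 25 + 55 = 80
  E = 108 − 22 − 3·80 (+30 from intervention) = -124
  Q = 23 − 4·22 − 5·80 + 6·(-124) = -1209
Change in Q: -1209 − (-124) = -1085

-1085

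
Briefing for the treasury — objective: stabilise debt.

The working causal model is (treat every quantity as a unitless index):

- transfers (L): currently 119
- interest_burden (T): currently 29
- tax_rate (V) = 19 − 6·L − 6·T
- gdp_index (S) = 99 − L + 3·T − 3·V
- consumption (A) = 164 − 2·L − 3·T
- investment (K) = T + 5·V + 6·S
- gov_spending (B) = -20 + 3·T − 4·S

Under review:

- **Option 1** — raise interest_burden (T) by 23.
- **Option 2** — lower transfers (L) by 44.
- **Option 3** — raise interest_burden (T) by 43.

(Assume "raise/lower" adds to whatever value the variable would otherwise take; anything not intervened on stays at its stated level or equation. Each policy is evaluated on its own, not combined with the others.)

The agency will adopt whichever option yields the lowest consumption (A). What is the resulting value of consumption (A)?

Option 1 (T + 23):
  L = 119
  T = 29 + 23 = 52
  A = 164 − 2·119 − 3·52 = -230
Option 2 (L − 44):
  L = 119 − 44 = 75
  T = 29
  A = 164 − 2·75 − 3·29 = -73
Option 3 (T + 43):
  L = 119
  T = 29 + 43 = 72
  A = 164 − 2·119 − 3·72 = -290
Comparing — Option 1: A=-230, Option 2: A=-73, Option 3: A=-290. Lowest is -290 (Option 3).

-290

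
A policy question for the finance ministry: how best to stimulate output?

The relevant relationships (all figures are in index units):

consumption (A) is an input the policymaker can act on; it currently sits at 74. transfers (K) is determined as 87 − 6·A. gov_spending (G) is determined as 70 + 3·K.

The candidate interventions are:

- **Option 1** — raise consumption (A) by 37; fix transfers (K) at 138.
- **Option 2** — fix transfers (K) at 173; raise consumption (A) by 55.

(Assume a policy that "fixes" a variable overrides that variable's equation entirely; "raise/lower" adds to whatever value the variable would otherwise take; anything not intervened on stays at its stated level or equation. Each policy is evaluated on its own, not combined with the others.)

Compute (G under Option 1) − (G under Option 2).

-105

Option 1 (A + 37, K := 138):
  A = 74 + 37 = 111
  K = 138
  G = 70 + 3·138 = 484
Option 2 (K := 173, A + 55):
  A = 74 + 55 = 129
  K = 173
  G = 70 + 3·173 = 589
G: 484 − 589 = -105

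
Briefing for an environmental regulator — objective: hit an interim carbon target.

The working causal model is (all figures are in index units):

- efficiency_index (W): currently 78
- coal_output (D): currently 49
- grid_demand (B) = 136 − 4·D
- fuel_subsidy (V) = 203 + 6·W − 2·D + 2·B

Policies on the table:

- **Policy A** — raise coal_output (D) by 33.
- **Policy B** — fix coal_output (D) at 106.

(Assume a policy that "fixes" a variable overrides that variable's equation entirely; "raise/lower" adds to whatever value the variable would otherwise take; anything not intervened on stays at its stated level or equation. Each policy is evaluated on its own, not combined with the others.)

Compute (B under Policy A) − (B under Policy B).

96

Policy A (D + 33):
  D = 49 + 33 = 82
  B = 136 − 4·82 = -192
Policy B (D := 106):
  D = 106
  B = 136 − 4·106 = -288
B: -192 − (-288) = 96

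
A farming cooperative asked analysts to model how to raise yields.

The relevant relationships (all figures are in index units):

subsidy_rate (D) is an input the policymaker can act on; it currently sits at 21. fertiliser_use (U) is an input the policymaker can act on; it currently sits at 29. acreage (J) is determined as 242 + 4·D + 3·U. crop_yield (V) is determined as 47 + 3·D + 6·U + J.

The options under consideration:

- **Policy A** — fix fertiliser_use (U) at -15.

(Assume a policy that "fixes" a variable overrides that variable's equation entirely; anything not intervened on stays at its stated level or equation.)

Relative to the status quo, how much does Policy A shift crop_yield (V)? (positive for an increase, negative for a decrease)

-396

Baseline:
  D = 21
  U = 29
  J = 242 + 4·21 + 3·29 = 413
  V = 47 + 3·21 + 6·29 + 413 = 697
Policy A (U := -15):
  D = 21
  U = -15
  J = 242 + 4·21 + 3·(-15) = 281
  V = 47 + 3·21 + 6·(-15) + 281 = 301
Change in V: 301 − 697 = -396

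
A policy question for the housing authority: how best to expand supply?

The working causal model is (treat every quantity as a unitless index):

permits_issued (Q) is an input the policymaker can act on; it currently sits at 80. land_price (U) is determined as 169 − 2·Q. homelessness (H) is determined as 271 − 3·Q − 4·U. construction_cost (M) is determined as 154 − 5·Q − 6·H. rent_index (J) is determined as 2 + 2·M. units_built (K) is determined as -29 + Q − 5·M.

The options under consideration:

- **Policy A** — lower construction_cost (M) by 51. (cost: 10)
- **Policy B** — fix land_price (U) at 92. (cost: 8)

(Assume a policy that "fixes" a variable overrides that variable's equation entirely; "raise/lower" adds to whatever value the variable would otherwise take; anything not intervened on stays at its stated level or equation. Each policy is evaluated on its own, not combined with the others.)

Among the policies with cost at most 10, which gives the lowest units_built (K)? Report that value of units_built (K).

Policy A (M − 51):
  Q = 80
  U = 169 − 2·80 = 9
  H = 271 − 3·80 − 4·9 = -5
  M = 154 − 5·80 − 6·(-5) (−51 from intervention) = -267
  K = -29 + 80 − 5·(-267) = 1386
Policy B (U := 92):
  Q = 80
  U = 92
  H = 271 − 3·80 − 4·92 = -337
  M = 154 − 5·80 − 6·(-337) = 1776
  K = -29 + 80 − 5·1776 = -8829
Comparing — Policy A: K=1386, Policy B: K=-8829. Lowest is -8829 (Policy B).

-8829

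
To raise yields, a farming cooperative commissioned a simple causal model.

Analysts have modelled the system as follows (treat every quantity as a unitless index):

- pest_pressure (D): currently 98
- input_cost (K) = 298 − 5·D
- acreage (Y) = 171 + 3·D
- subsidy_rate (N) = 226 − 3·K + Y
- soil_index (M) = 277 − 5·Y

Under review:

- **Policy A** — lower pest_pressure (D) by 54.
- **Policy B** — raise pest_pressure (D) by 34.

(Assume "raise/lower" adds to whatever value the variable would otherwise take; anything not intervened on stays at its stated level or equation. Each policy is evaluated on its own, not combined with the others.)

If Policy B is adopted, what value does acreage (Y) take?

567

Policy B (D + 34):
  D = 98 + 34 = 132
  Y = 171 + 3·132 = 567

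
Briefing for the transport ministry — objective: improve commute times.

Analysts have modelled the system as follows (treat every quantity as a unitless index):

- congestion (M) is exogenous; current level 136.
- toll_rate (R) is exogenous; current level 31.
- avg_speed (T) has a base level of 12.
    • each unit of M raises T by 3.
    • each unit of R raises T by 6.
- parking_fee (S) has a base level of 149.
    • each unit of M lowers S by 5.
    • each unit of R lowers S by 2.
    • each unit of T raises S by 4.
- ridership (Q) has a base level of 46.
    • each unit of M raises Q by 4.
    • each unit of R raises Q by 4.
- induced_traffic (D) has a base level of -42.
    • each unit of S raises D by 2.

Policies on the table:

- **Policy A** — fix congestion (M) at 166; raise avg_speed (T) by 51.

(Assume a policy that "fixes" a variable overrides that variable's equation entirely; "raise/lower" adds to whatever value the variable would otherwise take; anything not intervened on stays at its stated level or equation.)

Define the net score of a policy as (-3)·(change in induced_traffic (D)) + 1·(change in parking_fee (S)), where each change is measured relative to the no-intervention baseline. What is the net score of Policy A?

-2070

Baseline:
  M = 136
  R = 31
  T = 12 + 3·136 + 6·31 = 606
  S = 149 − 5·136 − 2·31 + 4·606 = 1831
  D = -42 + 2·1831 = 3620
Policy A (M := 166, T + 51):
  M = 166
  R = 31
  T = 12 + 3·166 + 6·31 (+51 from intervention) = 747
  S = 149 − 5·166 − 2·31 + 4·747 = 2245
  D = -42 + 2·2245 = 4448
ΔD = 4448 − 3620 = 828; ΔS = 2245 − 1831 = 414
Score = (-3)·828 + 1·414 = -2070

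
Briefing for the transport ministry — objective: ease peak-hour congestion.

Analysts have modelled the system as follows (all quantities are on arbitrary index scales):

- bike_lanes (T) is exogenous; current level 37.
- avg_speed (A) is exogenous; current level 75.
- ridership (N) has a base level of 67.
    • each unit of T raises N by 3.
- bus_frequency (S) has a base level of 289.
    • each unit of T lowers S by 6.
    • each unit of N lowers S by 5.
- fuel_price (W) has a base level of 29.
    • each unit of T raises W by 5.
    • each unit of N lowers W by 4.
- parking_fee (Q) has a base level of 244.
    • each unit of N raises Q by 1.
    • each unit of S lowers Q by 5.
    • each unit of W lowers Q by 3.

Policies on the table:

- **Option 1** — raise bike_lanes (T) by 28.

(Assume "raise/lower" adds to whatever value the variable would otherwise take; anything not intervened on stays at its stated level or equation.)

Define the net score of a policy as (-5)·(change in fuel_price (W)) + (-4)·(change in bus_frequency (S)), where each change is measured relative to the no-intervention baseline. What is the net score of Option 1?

3332

Baseline:
  T = 37
  N = 67 + 3·37 = 178
  S = 289 − 6·37 − 5·178 = -823
  W = 29 + 5·37 − 4·178 = -498
Option 1 (T + 28):
  T = 37 + 28 = 65
  N = 67 + 3·65 = 262
  S = 289 − 6·65 − 5·262 = -1411
  W = 29 + 5·65 − 4·262 = -694
ΔW = -694 − (-498) = -196; ΔS = -1411 − (-823) = -588
Score = (-5)·(-196) + (-4)·(-588) = 3332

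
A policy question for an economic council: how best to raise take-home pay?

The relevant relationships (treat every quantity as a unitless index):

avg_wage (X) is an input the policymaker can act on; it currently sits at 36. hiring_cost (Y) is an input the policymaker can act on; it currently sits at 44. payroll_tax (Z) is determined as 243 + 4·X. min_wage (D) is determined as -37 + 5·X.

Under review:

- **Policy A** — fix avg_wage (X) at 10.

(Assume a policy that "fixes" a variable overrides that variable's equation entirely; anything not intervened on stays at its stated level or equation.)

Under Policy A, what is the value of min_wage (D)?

13

Policy A (X := 10):
  X = 10
  D = -37 + 5·10 = 13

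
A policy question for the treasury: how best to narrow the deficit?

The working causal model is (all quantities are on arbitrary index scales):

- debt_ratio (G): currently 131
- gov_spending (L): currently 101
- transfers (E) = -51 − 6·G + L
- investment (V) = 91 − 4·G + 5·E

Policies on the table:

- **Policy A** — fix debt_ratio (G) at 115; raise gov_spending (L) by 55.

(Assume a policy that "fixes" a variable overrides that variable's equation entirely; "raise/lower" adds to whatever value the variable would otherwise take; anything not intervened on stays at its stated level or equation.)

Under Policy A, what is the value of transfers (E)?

-585

Policy A (G := 115, L + 55):
  G = 115
  L = 101 + 55 = 156
  E = -51 − 6·115 + 156 = -585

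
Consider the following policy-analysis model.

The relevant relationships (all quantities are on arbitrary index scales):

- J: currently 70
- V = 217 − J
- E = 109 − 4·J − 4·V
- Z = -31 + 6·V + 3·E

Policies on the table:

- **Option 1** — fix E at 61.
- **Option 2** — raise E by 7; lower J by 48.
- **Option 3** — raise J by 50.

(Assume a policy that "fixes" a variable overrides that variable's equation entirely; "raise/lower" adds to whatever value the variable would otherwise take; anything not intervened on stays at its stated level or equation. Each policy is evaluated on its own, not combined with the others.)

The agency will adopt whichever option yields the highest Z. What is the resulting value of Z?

Option 1 (E := 61):
  J = 70
  V = 217 − 70 = 147
  E = 61
  Z = -31 + 6·147 + 3·61 = 1034
Option 2 (E + 7, J − 48):
  J = 70 − 48 = 22
  V = 217 − 22 = 195
  E = 109 − 4·22 − 4·195 (+7 from intervention) = -752
  Z = -31 + 6·195 + 3·(-752) = -1117
Option 3 (J + 50):
  J = 70 + 50 = 120
  V = 217 − 120 = 97
  E = 109 − 4·120 − 4·97 = -759
  Z = -31 + 6·97 + 3·(-759) = -1726
Comparing — Option 1: Z=1034, Option 2: Z=-1117, Option 3: Z=-1726. Highest is 1034 (Option 1).

1034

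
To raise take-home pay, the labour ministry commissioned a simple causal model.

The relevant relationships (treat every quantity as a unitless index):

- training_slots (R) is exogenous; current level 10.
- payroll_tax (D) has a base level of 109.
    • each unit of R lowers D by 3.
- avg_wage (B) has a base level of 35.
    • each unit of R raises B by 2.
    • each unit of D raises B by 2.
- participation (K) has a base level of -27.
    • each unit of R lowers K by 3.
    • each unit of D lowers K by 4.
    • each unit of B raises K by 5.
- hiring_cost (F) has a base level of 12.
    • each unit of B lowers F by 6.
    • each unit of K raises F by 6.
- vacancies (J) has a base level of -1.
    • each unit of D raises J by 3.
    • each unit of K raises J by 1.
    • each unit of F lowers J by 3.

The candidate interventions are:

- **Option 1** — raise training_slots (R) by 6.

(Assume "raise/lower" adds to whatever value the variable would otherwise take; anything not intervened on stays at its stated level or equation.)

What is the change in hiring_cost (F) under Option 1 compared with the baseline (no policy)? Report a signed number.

Baseline:
  R = 10
  D = 109 − 3·10 = 79
  B = 35 + 2·10 + 2·79 = 213
  K = -27 − 3·10 − 4·79 + 5·213 = 692
  F = 12 − 6·213 + 6·692 = 2886
Option 1 (R + 6):
  R = 10 + 6 = 16
  D = 109 − 3·16 = 61
  B = 35 + 2·16 + 2·61 = 189
  K = -27 − 3·16 − 4·61 + 5·189 = 626
  F = 12 − 6·189 + 6·626 = 2634
Change in F: 2634 − 2886 = -252

-252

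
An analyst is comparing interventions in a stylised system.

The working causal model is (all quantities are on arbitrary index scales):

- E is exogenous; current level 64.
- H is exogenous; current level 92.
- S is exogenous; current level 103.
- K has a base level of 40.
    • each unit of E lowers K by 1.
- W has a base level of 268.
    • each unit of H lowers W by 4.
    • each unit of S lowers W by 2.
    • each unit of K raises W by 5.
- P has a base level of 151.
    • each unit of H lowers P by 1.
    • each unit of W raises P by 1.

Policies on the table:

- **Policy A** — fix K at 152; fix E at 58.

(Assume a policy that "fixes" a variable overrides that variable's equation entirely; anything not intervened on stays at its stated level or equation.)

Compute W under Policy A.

Policy A (K := 152, E := 58):
  E = 58
  H = 92
  S = 103
  K = 152
  W = 268 − 4·92 − 2·103 + 5·152 = 454

454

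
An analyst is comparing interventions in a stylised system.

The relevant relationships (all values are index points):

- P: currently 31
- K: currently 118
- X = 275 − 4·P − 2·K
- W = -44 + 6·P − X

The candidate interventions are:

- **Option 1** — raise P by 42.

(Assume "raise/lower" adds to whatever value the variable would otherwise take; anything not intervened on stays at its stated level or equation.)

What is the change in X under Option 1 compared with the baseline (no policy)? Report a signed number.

-168

Baseline:
  P = 31
  K = 118
  X = 275 − 4·31 − 2·118 = -85
Option 1 (P + 42):
  P = 31 + 42 = 73
  K = 118
  X = 275 − 4·73 − 2·118 = -253
Change in X: -253 − (-85) = -168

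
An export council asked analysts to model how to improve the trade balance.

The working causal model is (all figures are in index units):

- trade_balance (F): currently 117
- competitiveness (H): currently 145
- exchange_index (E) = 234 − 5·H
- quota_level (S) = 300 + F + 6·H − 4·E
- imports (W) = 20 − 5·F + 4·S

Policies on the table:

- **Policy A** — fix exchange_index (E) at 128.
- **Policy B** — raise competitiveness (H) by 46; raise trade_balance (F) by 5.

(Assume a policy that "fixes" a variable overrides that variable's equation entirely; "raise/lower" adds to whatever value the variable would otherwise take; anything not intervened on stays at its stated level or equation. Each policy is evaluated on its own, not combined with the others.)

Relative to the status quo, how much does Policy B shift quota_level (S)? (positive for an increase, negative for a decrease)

Baseline:
  F = 117
  H = 145
  E = 234 − 5·145 = -491
  S = 300 + 117 + 6·145 − 4·(-491) = 3251
Policy B (H + 46, F + 5):
  F = 117 + 5 = 122
  H = 145 + 46 = 191
  E = 234 − 5·191 = -721
  S = 300 + 122 + 6·191 − 4·(-721) = 4452
Change in S: 4452 − 3251 = 1201

1201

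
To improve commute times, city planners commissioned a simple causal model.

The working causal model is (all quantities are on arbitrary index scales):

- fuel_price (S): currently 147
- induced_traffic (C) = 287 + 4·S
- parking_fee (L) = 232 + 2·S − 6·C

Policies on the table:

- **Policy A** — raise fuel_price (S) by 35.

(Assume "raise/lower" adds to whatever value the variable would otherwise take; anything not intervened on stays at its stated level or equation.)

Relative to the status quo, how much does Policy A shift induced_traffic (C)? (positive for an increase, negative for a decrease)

Baseline:
  S = 147
  C = 287 + 4·147 = 875
Policy A (S + 35):
  S = 147 + 35 = 182
  C = 287 + 4·182 = 1015
Change in C: 1015 − 875 = 140

140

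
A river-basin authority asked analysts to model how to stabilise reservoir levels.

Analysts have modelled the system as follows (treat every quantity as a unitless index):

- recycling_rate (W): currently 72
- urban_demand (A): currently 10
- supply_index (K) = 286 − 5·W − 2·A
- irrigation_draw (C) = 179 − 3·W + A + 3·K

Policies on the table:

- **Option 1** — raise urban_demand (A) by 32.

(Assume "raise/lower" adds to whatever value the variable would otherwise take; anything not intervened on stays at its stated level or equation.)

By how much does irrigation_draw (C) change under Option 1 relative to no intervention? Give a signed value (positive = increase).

Baseline:
  W = 72
  A = 10
  K = 286 − 5·72 − 2·10 = -94
  C = 179 − 3·72 + 10 + 3·(-94) = -309
Option 1 (A + 32):
  W = 72
  A = 10 + 32 = 42
  K = 286 − 5·72 − 2·42 = -158
  C = 179 − 3·72 + 42 + 3·(-158) = -469
Change in C: -469 − (-309) = -160

-160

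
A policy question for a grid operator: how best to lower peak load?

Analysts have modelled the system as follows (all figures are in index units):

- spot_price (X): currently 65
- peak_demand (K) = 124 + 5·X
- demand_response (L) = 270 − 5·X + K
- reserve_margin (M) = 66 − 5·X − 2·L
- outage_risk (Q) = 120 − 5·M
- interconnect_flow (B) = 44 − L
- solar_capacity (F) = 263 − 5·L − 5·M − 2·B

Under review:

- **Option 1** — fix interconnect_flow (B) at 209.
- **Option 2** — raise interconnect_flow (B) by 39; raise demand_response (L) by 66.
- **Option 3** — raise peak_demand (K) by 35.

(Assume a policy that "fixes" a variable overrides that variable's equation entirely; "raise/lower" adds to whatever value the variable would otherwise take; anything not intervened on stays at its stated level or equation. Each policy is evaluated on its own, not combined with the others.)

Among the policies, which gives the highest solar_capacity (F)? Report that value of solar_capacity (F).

Option 1 (B := 209):
  X = 65
  K = 124 + 5·65 = 449
  L = 270 − 5·65 + 449 = 394
  M = 66 − 5·65 − 2·394 = -1047
  B = 209
  F = 263 − 5·394 − 5·(-1047) − 2·209 = 3110
Option 2 (B + 39, L + 66):
  X = 65
  K = 124 + 5·65 = 449
  L = 270 − 5·65 + 449 (+66 from intervention) = 460
  M = 66 − 5·65 − 2·460 = -1179
  B = 44 − 460 (+39 from intervention) = -377
  F = 263 − 5·460 − 5·(-1179) − 2·(-377) = 4612
Option 3 (K + 35):
  X = 65
  K = 124 + 5·65 (+35 from intervention) = 484
  L = 270 − 5·65 + 484 = 429
  M = 66 − 5·65 − 2·429 = -1117
  B = 44 − 429 = -385
  F = 263 − 5·429 − 5·(-1117) − 2·(-385) = 4473
Comparing — Option 1: F=3110, Option 2: F=4612, Option 3: F=4473. Highest is 4612 (Option 2).

4612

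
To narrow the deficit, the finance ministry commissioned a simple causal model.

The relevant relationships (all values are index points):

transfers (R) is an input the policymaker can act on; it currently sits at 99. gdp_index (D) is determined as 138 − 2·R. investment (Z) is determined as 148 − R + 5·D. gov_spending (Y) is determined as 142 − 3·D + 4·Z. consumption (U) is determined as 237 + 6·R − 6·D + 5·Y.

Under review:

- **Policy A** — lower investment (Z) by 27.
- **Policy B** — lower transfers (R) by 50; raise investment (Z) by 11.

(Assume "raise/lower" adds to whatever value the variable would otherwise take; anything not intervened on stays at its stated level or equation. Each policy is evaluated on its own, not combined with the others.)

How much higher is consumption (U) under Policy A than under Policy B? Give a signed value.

Policy A (Z − 27):
  R = 99
  D = 138 − 2·99 = -60
  Z = 148 − 99 + 5·(-60) (−27 from intervention) = -278
  Y = 142 − 3·(-60) + 4·(-278) = -790
  U = 237 + 6·99 − 6·(-60) + 5·(-790) = -2759
Policy B (R − 50, Z + 11):
  R = 99 − 50 = 49
  D = 138 − 2·49 = 40
  Z = 148 − 49 + 5·40 (+11 from intervention) = 310
  Y = 142 − 3·40 + 4·310 = 1262
  U = 237 + 6·49 − 6·40 + 5·1262 = 6601
U: -2759 − 6601 = -9360

-9360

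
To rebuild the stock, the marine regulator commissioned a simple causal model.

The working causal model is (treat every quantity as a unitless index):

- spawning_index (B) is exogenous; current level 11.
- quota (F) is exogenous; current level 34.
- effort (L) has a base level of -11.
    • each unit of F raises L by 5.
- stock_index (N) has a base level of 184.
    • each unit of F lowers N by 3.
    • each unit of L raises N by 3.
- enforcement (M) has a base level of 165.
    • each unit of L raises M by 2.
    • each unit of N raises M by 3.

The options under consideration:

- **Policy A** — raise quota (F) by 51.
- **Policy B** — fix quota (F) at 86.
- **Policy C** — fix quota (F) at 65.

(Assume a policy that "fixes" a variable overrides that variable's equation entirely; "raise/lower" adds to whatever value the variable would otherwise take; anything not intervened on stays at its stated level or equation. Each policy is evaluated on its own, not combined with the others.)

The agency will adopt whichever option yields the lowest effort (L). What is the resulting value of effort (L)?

314

Policy A (F + 51):
  F = 34 + 51 = 85
  L = -11 + 5·85 = 414
Policy B (F := 86):
  F = 86
  L = -11 + 5·86 = 419
Policy C (F := 65):
  F = 65
  L = -11 + 5·65 = 314
Comparing — Policy A: L=414, Policy B: L=419, Policy C: L=314. Lowest is 314 (Policy C).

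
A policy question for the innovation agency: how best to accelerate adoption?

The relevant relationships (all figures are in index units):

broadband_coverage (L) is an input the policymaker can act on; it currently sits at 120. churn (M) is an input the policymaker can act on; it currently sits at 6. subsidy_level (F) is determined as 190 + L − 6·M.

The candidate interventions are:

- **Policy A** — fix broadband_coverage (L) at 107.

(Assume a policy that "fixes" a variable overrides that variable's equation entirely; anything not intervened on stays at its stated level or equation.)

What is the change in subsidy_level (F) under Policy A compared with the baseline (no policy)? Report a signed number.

-13

Baseline:
  L = 120
  M = 6
  F = 190 + 120 − 6·6 = 274
Policy A (L := 107):
  L = 107
  M = 6
  F = 190 + 107 − 6·6 = 261
Change in F: 261 − 274 = -13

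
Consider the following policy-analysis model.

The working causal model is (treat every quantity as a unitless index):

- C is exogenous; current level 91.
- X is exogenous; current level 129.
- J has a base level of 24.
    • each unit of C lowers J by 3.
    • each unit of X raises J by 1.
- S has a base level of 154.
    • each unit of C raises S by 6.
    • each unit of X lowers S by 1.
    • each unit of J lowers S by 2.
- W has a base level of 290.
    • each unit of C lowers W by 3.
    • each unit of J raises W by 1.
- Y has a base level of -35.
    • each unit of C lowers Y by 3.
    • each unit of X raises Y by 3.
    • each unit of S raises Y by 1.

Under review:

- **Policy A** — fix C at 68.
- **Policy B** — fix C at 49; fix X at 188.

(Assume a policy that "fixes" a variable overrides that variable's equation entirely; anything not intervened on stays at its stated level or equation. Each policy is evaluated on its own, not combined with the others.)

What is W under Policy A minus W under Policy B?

Policy A (C := 68):
  C = 68
  X = 129
  J = 24 − 3·68 + 129 = -51
  W = 290 − 3·68 + (-51) = 35
Policy B (C := 49, X := 188):
  C = 49
  X = 188
  J = 24 − 3·49 + 188 = 65
  W = 290 − 3·49 + 65 = 208
W: 35 − 208 = -173

-173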